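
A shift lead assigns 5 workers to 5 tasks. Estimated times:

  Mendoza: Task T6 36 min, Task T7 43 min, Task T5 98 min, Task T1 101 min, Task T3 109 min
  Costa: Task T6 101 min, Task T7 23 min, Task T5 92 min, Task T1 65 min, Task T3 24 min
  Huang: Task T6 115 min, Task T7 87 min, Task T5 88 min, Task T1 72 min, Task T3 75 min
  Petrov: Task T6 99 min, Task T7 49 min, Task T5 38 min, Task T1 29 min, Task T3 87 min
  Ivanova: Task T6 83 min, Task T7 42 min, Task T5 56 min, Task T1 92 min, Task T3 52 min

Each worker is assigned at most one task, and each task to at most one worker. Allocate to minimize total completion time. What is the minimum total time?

Min total: 212 min

This is a one-to-one assignment (minimum-cost bipartite matching).
Optimal: Mendoza→Task T6 (36 min), Costa→Task T3 (24 min), Huang→Task T1 (72 min), Petrov→Task T5 (38 min), Ivanova→Task T7 (42 min) — total 36+24+72+38+42 = 212 min.
Column-greedy (each task in turn goes to its cheapest remaining worker) gives 221 min, worse by 9.
Swapping Ivanova↔Costa (Ivanova→Task T3 52 min, Costa→Task T7 23 min) adds 9.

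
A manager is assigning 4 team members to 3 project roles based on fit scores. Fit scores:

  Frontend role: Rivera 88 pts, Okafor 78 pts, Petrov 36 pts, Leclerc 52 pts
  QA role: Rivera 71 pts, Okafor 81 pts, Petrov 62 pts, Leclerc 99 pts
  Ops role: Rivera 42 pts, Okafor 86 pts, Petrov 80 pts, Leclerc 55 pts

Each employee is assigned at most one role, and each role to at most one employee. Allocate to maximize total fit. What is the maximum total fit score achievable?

Optimal: Rivera→Frontend role (88 pts), Leclerc→QA role (99 pts), Okafor→Ops role (86 pts) — total 88+99+86 = 273 pts.
Row-greedy (each employee in turn takes its best remaining role) gives 236 pts, worse by 37.
Checked against all permutations: 273 pts is optimal.

Max total: 273 pts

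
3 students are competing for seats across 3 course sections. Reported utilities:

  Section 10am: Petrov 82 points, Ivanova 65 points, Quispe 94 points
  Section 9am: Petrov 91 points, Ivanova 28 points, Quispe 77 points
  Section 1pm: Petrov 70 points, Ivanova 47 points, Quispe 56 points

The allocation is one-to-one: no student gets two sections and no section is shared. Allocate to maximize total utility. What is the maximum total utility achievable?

Max total: 232 points

Optimal: Petrov→Section 9am (91 points), Ivanova→Section 1pm (47 points), Quispe→Section 10am (94 points) — total 91+47+94 = 232 points.
Row-greedy (each student in turn takes its best remaining section) gives 212 points, worse by 20.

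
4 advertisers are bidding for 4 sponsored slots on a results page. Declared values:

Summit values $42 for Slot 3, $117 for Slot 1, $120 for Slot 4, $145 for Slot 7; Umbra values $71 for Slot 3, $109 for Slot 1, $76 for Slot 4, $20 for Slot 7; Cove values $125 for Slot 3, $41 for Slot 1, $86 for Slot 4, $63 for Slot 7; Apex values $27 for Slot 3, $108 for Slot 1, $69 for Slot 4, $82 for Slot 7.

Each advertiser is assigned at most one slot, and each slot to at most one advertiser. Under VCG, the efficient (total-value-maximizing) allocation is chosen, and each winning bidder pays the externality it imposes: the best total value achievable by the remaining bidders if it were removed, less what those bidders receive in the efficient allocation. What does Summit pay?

Summit pays $7.

Efficient allocation: Summit→Slot 7 ($145), Umbra→Slot 4 ($76), Cove→Slot 3 ($125), Apex→Slot 1 ($108); total welfare W = $454.
Summit receives Slot 7 at value $145, so the others get W − 145 = $309.
Without Summit: best allocation of the remaining 3 bidders over all 4 slots is Umbra→Slot 1 ($109), Cove→Slot 3 ($125), Apex→Slot 7 ($82), total $316.
VCG payment = (others' best without Summit) − (others' welfare with Summit) = 316 − 309 = $7.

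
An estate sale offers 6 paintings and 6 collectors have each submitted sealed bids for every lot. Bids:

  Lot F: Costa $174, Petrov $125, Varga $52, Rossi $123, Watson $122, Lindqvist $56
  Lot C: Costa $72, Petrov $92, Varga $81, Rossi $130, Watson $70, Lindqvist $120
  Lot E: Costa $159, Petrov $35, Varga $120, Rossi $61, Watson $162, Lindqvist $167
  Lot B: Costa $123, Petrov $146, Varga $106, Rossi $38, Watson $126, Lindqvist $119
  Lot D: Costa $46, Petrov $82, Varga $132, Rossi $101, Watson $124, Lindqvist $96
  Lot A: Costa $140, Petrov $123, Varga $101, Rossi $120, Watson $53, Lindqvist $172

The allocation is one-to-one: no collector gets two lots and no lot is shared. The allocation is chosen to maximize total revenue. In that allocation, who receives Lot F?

Costa receives Lot F.

Optimal: Costa→Lot F ($174), Petrov→Lot B ($146), Varga→Lot D ($132), Rossi→Lot C ($130), Watson→Lot E ($162), Lindqvist→Lot A ($172) — total 174+146+132+130+162+172 = $916.
Column-greedy (each lot in turn goes to its best remaining collector) gives $802, worse by 114.
Checked against all permutations: $916 is optimal.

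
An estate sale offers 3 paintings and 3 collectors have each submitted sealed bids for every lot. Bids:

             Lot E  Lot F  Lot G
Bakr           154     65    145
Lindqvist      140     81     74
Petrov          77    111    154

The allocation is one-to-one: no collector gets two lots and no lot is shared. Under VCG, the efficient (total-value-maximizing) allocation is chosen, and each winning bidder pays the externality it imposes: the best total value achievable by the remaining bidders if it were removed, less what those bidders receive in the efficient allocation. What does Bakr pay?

Efficient allocation: Bakr→Lot G ($145), Lindqvist→Lot E ($140), Petrov→Lot F ($111); total welfare W = $396.
Bakr receives Lot G at value $145, so the others get W − 145 = $251.
Without Bakr: best allocation of the remaining 2 bidders over all 3 lots is Lindqvist→Lot E ($140), Petrov→Lot G ($154), total $294.
VCG payment = (others' best without Bakr) − (others' welfare with Bakr) = 294 − 251 = $43.

Bakr pays $43.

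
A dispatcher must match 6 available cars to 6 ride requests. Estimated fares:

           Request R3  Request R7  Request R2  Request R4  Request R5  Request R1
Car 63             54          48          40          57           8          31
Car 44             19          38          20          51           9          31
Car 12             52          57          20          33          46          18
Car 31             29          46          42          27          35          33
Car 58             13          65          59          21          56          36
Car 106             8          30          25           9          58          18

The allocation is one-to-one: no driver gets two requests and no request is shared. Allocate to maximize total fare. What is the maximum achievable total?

Treat this as an assignment problem: match each driver to one request.
Optimal: Car 63→Request R3 ($54), Car 44→Request R4 ($51), Car 12→Request R7 ($57), Car 31→Request R1 ($33), Car 58→Request R2 ($59), Car 106→Request R5 ($58) — total 54+51+57+33+59+58 = $312.
Row-greedy (each driver in turn takes its best remaining request) gives $263, worse by 49.
Next-best assignment: Car 63→Request R4, Car 44→Request R1, Car 12→Request R3, Car 31→Request R2, Car 58→Request R7, Car 106→Request R5 = $305.
Checked against all permutations: $312 is optimal.

Maximum total: $312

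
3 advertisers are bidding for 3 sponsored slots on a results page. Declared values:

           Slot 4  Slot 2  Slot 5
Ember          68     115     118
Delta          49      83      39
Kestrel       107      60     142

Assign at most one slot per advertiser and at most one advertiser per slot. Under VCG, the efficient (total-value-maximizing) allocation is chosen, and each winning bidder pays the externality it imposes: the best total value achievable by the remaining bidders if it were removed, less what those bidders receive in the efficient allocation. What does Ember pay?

Efficient allocation: Ember→Slot 5 ($118), Delta→Slot 2 ($83), Kestrel→Slot 4 ($107); total welfare W = $308.
Ember receives Slot 5 at value $118, so the others get W − 118 = $190.
Without Ember: best allocation of the remaining 2 bidders over all 3 slots is Delta→Slot 2 ($83), Kestrel→Slot 5 ($142), total $225.
VCG payment = (others' best without Ember) − (others' welfare with Ember) = 225 − 190 = $35.

Ember pays $35.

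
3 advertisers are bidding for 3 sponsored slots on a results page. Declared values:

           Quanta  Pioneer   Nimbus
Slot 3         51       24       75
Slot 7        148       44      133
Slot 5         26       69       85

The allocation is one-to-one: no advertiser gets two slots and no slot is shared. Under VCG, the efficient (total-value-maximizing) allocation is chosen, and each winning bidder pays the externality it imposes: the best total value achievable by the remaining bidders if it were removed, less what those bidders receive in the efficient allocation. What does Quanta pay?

Efficient allocation: Quanta→Slot 7 ($148), Pioneer→Slot 5 ($69), Nimbus→Slot 3 ($75); total welfare W = $292.
Quanta receives Slot 7 at value $148, so the others get W − 148 = $144.
Without Quanta: best allocation of the remaining 2 bidders over all 3 slots is Pioneer→Slot 5 ($69), Nimbus→Slot 7 ($133), total $202.
VCG payment = (others' best without Quanta) − (others' welfare with Quanta) = 202 − 144 = $58.

Quanta pays $58.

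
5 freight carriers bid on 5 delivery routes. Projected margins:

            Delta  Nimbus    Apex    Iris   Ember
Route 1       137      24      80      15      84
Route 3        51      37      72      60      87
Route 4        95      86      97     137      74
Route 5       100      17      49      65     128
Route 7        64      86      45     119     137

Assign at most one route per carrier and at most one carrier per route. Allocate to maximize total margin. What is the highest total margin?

Max total: $560k

Treat this as an assignment problem: match each carrier to one route.
Optimal: Delta→Route 1 ($137k), Nimbus→Route 7 ($86k), Apex→Route 3 ($72k), Iris→Route 4 ($137k), Ember→Route 5 ($128k) — total 137+86+72+137+128 = $560k.
Max-entry greedy (repeatedly take the single best remaining cell) gives $500k, worse by 60.
No other one-to-one assignment exceeds $560k.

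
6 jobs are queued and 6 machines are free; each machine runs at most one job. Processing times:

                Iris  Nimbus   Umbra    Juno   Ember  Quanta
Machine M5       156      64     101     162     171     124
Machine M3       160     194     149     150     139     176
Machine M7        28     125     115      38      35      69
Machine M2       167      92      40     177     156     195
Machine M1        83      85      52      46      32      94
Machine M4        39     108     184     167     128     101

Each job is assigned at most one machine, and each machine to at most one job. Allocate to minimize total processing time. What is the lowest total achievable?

Minimum total: 389 min

This is a one-to-one assignment (minimum-cost bipartite matching).
Optimal: Iris→Machine M4 (39 min), Nimbus→Machine M5 (64 min), Umbra→Machine M2 (40 min), Juno→Machine M7 (38 min), Ember→Machine M1 (32 min), Quanta→Machine M3 (176 min) — total 39+64+40+38+32+176 = 389 min.
Min-entry greedy (repeatedly take the single cheapest remaining cell) gives 415 min, worse by 26.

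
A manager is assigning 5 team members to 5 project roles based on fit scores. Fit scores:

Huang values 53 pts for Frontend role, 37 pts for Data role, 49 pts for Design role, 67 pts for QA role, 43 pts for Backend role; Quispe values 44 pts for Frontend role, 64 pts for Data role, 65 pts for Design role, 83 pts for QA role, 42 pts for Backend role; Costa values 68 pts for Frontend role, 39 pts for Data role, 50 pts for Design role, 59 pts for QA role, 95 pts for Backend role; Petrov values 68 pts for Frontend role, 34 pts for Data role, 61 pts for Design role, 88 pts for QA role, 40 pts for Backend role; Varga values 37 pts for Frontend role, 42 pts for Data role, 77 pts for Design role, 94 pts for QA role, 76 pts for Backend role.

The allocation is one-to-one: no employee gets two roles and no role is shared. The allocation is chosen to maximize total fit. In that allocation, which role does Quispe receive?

This is a one-to-one assignment (maximum-weight bipartite matching).
Optimal: Huang→Frontend role (53 pts), Quispe→Data role (64 pts), Costa→Backend role (95 pts), Petrov→QA role (88 pts), Varga→Design role (77 pts) — total 53+64+95+88+77 = 377 pts.
Column-greedy (each role in turn goes to its best remaining employee) gives 340 pts, worse by 37.
Next-best assignment: Huang→QA role, Quispe→Data role, Costa→Backend role, Petrov→Frontend role, Varga→Design role = 371 pts.
Quispe's own top role is QA role (83 pts), but forcing Quispe→QA role and reassigning the rest optimally gives only 360 pts — worse by 17.

Quispe receives Data role.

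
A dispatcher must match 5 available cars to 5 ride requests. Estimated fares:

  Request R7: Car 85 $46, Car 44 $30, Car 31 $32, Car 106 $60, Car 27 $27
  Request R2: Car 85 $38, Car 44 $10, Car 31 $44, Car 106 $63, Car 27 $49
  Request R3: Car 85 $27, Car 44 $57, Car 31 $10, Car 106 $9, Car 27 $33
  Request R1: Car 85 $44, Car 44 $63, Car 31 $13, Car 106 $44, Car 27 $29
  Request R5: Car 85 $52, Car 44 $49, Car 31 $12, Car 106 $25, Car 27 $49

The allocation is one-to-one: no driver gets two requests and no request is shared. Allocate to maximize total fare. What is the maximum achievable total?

Optimal: Car 85→Request R1 ($44), Car 44→Request R3 ($57), Car 31→Request R2 ($44), Car 106→Request R7 ($60), Car 27→Request R5 ($49) — total 44+57+44+60+49 = $254.
Row-greedy (each driver in turn takes its best remaining request) gives $252, worse by 2.

Max total: $254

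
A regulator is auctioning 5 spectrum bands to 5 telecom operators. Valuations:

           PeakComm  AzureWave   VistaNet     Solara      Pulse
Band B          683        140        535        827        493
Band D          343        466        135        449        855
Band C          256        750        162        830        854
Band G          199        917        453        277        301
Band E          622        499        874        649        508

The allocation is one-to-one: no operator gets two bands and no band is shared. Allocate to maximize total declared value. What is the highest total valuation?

Maximum total: $4159M

Optimal: PeakComm→Band B ($683M), AzureWave→Band G ($917M), VistaNet→Band E ($874M), Solara→Band C ($830M), Pulse→Band D ($855M) — total 683+917+874+830+855 = $4159M.
Column-greedy (each band in turn goes to its best remaining operator) gives $3507M, worse by 652.
Next-best assignment: PeakComm→Band D, AzureWave→Band G, VistaNet→Band E, Solara→Band B, Pulse→Band C = $3815M.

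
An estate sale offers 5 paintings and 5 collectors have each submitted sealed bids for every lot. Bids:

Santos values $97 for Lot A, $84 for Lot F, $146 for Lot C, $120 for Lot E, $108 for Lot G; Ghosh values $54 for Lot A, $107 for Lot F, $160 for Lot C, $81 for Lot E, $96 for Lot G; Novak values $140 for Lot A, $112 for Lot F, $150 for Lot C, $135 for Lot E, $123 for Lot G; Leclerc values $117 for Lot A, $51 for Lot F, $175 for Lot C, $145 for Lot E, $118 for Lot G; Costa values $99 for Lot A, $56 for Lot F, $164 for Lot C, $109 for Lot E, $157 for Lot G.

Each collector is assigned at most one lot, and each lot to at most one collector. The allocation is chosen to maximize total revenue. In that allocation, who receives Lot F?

This is a one-to-one assignment (maximum-weight bipartite matching).
Optimal: Santos→Lot E ($120), Ghosh→Lot F ($107), Novak→Lot A ($140), Leclerc→Lot C ($175), Costa→Lot G ($157) — total 120+107+140+175+157 = $699.
Row-greedy (each collector in turn takes its best remaining lot) gives $695, worse by 4.
Next-best assignment: Santos→Lot C, Ghosh→Lot F, Novak→Lot A, Leclerc→Lot E, Costa→Lot G = $695.
Checked against all permutations: $699 is optimal.
Ghosh's own top lot is Lot C ($160), but forcing Ghosh→Lot C and reassigning the rest optimally gives only $686 — worse by 13.

Ghosh receives Lot F.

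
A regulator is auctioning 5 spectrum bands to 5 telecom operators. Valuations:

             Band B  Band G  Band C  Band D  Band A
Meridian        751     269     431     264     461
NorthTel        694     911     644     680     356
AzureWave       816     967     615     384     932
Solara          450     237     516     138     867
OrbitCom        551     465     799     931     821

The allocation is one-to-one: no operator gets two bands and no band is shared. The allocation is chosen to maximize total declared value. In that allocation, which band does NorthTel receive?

Optimal: Meridian→Band B ($751M), NorthTel→Band C ($644M), AzureWave→Band G ($967M), Solara→Band A ($867M), OrbitCom→Band D ($931M) — total 751+644+967+867+931 = $4160M.
Row-greedy (each operator in turn takes its best remaining band) gives $4041M, worse by 119.
Checked against all permutations: $4160M is optimal.
NorthTel's own top band is Band G ($911M), but forcing NorthTel→Band G and reassigning the rest optimally gives only $4075M — worse by 85.

NorthTel receives Band C.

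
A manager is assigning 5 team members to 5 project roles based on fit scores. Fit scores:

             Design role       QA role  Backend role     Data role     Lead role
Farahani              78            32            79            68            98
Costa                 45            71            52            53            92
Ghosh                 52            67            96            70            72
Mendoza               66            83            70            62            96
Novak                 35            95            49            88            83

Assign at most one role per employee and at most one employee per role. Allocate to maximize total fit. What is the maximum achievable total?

Max total: 437 pts

Optimal: Farahani→Design role (78 pts), Costa→Lead role (92 pts), Ghosh→Backend role (96 pts), Mendoza→QA role (83 pts), Novak→Data role (88 pts) — total 78+92+96+83+88 = 437 pts.
Column-greedy (each role in turn goes to its best remaining employee) gives 423 pts, worse by 14.
No other one-to-one assignment exceeds 437 pts.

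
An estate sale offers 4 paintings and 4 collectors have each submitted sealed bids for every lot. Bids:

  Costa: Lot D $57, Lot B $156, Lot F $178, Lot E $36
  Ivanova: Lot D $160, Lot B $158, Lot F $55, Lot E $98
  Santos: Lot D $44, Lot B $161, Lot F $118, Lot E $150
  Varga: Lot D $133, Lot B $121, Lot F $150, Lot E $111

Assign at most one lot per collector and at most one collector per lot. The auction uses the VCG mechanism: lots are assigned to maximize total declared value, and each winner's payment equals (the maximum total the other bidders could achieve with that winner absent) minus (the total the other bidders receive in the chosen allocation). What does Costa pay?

Efficient allocation: Costa→Lot F ($178), Ivanova→Lot B ($158), Santos→Lot E ($150), Varga→Lot D ($133); total welfare W = $619.
Costa receives Lot F at value $178, so the others get W − 178 = $441.
Without Costa: best allocation of the remaining 3 bidders over all 4 lots is Ivanova→Lot D ($160), Santos→Lot B ($161), Varga→Lot F ($150), total $471.
VCG payment = (others' best without Costa) − (others' welfare with Costa) = 471 − 441 = $30.

Costa pays $30.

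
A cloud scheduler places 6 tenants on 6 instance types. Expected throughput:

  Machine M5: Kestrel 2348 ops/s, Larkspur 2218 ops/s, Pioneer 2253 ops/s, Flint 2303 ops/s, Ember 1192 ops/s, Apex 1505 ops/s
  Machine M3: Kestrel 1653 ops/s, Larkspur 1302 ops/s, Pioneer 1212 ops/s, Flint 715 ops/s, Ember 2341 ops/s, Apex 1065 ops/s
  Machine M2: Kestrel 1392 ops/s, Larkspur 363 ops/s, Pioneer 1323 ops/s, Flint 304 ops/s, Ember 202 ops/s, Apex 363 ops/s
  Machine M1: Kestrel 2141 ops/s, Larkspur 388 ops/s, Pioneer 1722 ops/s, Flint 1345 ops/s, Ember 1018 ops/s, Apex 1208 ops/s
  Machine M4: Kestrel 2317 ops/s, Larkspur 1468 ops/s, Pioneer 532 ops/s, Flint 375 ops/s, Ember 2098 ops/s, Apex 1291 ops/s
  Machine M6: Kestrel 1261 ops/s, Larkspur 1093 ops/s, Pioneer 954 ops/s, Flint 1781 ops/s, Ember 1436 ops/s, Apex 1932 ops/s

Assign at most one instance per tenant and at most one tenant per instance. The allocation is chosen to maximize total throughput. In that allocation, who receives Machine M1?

Kestrel receives Machine M1.

This is a one-to-one assignment (maximum-weight bipartite matching).
Optimal: Kestrel→Machine M1 (2141 ops/s), Larkspur→Machine M4 (1468 ops/s), Pioneer→Machine M2 (1323 ops/s), Flint→Machine M5 (2303 ops/s), Ember→Machine M3 (2341 ops/s), Apex→Machine M6 (1932 ops/s) — total 2141+1468+1323+2303+2341+1932 = 11508 ops/s.
Max-entry greedy (repeatedly take the single best remaining cell) gives 10115 ops/s, worse by 1393.
Kestrel's own top instance is Machine M5 (2348 ops/s), but forcing Kestrel→Machine M5 and reassigning the rest optimally gives only 10757 ops/s — worse by 751.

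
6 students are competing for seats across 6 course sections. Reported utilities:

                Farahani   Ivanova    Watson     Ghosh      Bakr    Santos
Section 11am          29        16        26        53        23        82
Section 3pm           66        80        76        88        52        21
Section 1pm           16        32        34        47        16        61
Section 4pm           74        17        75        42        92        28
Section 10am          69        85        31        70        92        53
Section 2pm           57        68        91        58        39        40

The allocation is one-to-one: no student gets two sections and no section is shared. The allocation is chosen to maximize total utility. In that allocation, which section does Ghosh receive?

Optimal: Farahani→Section 4pm (74 points), Ivanova→Section 3pm (80 points), Watson→Section 2pm (91 points), Ghosh→Section 1pm (47 points), Bakr→Section 10am (92 points), Santos→Section 11am (82 points) — total 74+80+91+47+92+82 = 466 points.
Row-greedy (each student in turn takes its best remaining section) gives 422 points, worse by 44.
Swapping Ivanova↔Ghosh (Ivanova→Section 1pm 32 points, Ghosh→Section 3pm 88 points) loses 7.
No other one-to-one assignment exceeds 466 points.
Ghosh's own top section is Section 3pm (88 points), but forcing Ghosh→Section 3pm and reassigning the rest optimally gives only 459 points — worse by 7.

Ghosh receives Section 1pm.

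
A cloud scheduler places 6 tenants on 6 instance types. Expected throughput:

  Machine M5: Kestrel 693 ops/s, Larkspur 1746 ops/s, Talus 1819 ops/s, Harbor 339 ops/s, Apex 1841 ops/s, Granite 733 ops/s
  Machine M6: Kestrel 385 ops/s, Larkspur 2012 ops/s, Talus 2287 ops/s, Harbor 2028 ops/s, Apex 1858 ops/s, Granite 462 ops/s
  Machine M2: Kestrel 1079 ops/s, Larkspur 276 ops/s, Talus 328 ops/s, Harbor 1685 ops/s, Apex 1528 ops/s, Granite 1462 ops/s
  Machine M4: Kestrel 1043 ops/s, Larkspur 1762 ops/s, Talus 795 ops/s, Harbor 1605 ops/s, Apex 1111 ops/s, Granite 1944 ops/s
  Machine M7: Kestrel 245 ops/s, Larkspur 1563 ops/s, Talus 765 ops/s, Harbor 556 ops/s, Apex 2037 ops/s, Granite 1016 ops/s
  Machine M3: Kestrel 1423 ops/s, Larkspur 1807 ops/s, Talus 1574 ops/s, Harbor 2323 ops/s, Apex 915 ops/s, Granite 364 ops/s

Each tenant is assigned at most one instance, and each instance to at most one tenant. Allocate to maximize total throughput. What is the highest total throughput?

Maximum total: 11416 ops/s

This is a one-to-one assignment (maximum-weight bipartite matching).
Optimal: Kestrel→Machine M2 (1079 ops/s), Larkspur→Machine M5 (1746 ops/s), Talus→Machine M6 (2287 ops/s), Harbor→Machine M3 (2323 ops/s), Apex→Machine M7 (2037 ops/s), Granite→Machine M4 (1944 ops/s) — total 1079+1746+2287+2323+2037+1944 = 11416 ops/s.
Column-greedy (each instance in turn goes to its best remaining tenant) gives 10743 ops/s, worse by 673.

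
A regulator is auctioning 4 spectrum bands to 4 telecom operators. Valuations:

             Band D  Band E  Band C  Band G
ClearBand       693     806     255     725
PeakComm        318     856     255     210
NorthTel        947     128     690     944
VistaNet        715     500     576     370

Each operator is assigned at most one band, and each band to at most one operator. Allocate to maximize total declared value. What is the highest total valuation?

This is the linear assignment problem.
Optimal: ClearBand→Band G ($725M), PeakComm→Band E ($856M), NorthTel→Band D ($947M), VistaNet→Band C ($576M) — total 725+856+947+576 = $3104M.
Row-greedy (each operator in turn takes its best remaining band) gives $2644M, worse by 460.

Max total: $3104M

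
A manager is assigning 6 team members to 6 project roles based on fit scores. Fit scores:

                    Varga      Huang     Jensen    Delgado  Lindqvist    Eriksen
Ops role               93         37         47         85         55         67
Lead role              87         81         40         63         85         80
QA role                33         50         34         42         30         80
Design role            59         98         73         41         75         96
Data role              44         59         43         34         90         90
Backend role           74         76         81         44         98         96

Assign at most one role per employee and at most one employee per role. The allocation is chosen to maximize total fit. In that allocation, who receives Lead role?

Varga receives Lead role.

Optimal: Varga→Lead role (87 pts), Huang→Design role (98 pts), Jensen→Backend role (81 pts), Delgado→Ops role (85 pts), Lindqvist→Data role (90 pts), Eriksen→QA role (80 pts) — total 87+98+81+85+90+80 = 521 pts.
Max-entry greedy (repeatedly take the single best remaining cell) gives 476 pts, worse by 45.
Varga's own top role is Ops role (93 pts), but forcing Varga→Ops role and reassigning the rest optimally gives only 505 pts — worse by 16.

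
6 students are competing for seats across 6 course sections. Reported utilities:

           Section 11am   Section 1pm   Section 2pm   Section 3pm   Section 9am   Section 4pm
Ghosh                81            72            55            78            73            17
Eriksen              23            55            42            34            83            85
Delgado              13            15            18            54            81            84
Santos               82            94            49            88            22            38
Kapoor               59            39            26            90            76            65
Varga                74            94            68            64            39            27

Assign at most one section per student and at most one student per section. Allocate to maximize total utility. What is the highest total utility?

Optimal: Ghosh→Section 11am (81 points), Eriksen→Section 9am (83 points), Delgado→Section 4pm (84 points), Santos→Section 1pm (94 points), Kapoor→Section 3pm (90 points), Varga→Section 2pm (68 points) — total 81+83+84+94+90+68 = 500 points.
Max-entry greedy (repeatedly take the single best remaining cell) gives 499 points, worse by 1.
Next-best assignment: Ghosh→Section 11am, Eriksen→Section 4pm, Delgado→Section 9am, Santos→Section 1pm, Kapoor→Section 3pm, Varga→Section 2pm = 499 points.
Every other assignment is strictly worse.

Max total: 500 points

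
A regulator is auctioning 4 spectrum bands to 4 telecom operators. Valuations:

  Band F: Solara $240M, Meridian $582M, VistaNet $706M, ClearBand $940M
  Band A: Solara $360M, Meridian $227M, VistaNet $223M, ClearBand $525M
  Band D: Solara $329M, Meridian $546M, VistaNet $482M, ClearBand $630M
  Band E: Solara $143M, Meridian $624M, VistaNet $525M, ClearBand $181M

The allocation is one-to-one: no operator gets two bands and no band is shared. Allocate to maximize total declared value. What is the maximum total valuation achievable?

Optimal: Solara→Band A ($360M), Meridian→Band E ($624M), VistaNet→Band D ($482M), ClearBand→Band F ($940M) — total 360+624+482+940 = $2406M.
Column-greedy (each band in turn goes to its best remaining operator) gives $2371M, worse by 35.
Swapping VistaNet↔ClearBand (VistaNet→Band F $706M, ClearBand→Band D $630M) loses 86.
Checked against all permutations: $2406M is optimal.

Max total: $2406M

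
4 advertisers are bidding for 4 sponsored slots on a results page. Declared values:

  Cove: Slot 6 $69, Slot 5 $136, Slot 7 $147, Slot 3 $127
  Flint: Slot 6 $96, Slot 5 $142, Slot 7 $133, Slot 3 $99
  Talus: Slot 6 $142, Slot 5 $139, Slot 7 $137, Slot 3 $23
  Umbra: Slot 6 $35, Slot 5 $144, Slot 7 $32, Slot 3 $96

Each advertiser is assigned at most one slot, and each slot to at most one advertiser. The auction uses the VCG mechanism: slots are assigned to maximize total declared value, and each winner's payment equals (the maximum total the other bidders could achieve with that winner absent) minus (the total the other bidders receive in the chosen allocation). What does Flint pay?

Flint pays $20.

Efficient allocation: Cove→Slot 3 ($127), Flint→Slot 7 ($133), Talus→Slot 6 ($142), Umbra→Slot 5 ($144); total welfare W = $546.
Flint receives Slot 7 at value $133, so the others get W − 133 = $413.
Without Flint: best allocation of the remaining 3 bidders over all 4 slots is Cove→Slot 7 ($147), Talus→Slot 6 ($142), Umbra→Slot 5 ($144), total $433.
VCG payment = (others' best without Flint) − (others' welfare with Flint) = 433 − 413 = $20.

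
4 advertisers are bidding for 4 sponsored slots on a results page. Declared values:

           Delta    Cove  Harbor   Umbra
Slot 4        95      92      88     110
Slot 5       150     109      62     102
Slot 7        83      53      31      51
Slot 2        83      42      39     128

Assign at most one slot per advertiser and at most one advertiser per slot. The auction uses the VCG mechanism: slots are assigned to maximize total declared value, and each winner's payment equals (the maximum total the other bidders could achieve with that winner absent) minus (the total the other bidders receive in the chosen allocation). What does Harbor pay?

Harbor pays $39.

Efficient allocation: Delta→Slot 5 ($150), Cove→Slot 7 ($53), Harbor→Slot 4 ($88), Umbra→Slot 2 ($128); total welfare W = $419.
Harbor receives Slot 4 at value $88, so the others get W − 88 = $331.
Without Harbor: best allocation of the remaining 3 bidders over all 4 slots is Delta→Slot 5 ($150), Cove→Slot 4 ($92), Umbra→Slot 2 ($128), total $370.
VCG payment = (others' best without Harbor) − (others' welfare with Harbor) = 370 − 331 = $39.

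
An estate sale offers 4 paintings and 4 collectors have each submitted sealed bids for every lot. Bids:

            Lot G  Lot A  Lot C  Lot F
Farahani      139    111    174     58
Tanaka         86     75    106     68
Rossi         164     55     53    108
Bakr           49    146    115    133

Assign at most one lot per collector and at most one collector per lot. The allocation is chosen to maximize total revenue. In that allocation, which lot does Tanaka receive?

Optimal: Farahani→Lot C ($174), Tanaka→Lot F ($68), Rossi→Lot G ($164), Bakr→Lot A ($146) — total 174+68+164+146 = $552.
Row-greedy (each collector in turn takes its best remaining lot) gives $514, worse by 38.
Next-best assignment: Farahani→Lot C, Tanaka→Lot A, Rossi→Lot G, Bakr→Lot F = $546.
Swapping Bakr↔Farahani (Bakr→Lot C $115, Farahani→Lot A $111) loses 94.
Checked against all permutations: $552 is optimal.
Tanaka's own top lot is Lot C ($106), but forcing Tanaka→Lot C and reassigning the rest optimally gives only $514 — worse by 38.

Tanaka receives Lot F.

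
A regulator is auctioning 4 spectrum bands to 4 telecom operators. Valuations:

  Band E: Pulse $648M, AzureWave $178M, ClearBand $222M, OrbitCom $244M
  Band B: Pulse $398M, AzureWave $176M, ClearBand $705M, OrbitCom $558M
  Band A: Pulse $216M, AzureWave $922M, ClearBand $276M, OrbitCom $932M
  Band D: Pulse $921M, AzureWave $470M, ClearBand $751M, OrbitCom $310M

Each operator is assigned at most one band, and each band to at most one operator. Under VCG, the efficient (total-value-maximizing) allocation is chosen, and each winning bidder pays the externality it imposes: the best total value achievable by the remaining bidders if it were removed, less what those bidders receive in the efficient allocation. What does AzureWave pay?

AzureWave pays $601M.

Efficient allocation: Pulse→Band E ($648M), AzureWave→Band A ($922M), ClearBand→Band D ($751M), OrbitCom→Band B ($558M); total welfare W = $2879M.
AzureWave receives Band A at value $922M, so the others get W − 922 = $1957M.
Without AzureWave: best allocation of the remaining 3 bidders over all 4 bands is Pulse→Band D ($921M), ClearBand→Band B ($705M), OrbitCom→Band A ($932M), total $2558M.
VCG payment = (others' best without AzureWave) − (others' welfare with AzureWave) = 2558 − 1957 = $601M.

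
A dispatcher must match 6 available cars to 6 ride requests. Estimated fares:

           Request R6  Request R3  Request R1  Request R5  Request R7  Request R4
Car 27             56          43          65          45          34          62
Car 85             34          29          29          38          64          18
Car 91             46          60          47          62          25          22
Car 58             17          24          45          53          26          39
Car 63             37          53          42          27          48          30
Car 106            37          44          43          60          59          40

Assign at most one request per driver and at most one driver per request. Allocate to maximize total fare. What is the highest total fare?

This is the linear assignment problem.
Optimal: Car 27→Request R4 ($62), Car 85→Request R7 ($64), Car 91→Request R6 ($46), Car 58→Request R1 ($45), Car 63→Request R3 ($53), Car 106→Request R5 ($60) — total 62+64+46+45+53+60 = $330.
Max-entry greedy (repeatedly take the single best remaining cell) gives $301, worse by 29.
Next-best assignment: Car 27→Request R4, Car 85→Request R7, Car 91→Request R3, Car 58→Request R1, Car 63→Request R6, Car 106→Request R5 = $328.
Swapping Car 27↔Car 63 (Car 27→Request R3 $43, Car 63→Request R4 $30) loses 42.
Checked against all permutations: $330 is optimal.

Max total: $330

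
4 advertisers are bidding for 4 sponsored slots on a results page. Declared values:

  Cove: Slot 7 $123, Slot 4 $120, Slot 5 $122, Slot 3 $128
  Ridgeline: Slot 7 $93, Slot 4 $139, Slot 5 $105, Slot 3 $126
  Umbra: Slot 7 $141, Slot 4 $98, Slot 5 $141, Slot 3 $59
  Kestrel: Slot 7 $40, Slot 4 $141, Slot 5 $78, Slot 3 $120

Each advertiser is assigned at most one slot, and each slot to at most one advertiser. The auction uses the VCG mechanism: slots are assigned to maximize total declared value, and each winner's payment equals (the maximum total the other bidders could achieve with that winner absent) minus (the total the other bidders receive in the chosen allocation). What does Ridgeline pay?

Efficient allocation: Cove→Slot 7 ($123), Ridgeline→Slot 3 ($126), Umbra→Slot 5 ($141), Kestrel→Slot 4 ($141); total welfare W = $531.
Ridgeline receives Slot 3 at value $126, so the others get W − 126 = $405.
Without Ridgeline: best allocation of the remaining 3 bidders over all 4 slots is Cove→Slot 3 ($128), Umbra→Slot 7 ($141), Kestrel→Slot 4 ($141), total $410.
VCG payment = (others' best without Ridgeline) − (others' welfare with Ridgeline) = 410 − 405 = $5.

Ridgeline pays $5.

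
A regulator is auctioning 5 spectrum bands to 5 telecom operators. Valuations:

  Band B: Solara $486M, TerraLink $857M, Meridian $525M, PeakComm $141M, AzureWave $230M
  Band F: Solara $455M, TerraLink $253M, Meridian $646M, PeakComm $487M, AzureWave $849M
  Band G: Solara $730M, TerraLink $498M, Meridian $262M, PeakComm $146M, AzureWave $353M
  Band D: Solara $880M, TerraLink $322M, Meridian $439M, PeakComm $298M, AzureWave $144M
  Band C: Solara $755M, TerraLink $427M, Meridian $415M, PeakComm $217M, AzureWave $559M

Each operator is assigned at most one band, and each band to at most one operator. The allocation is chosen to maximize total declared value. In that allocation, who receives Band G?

Optimal: Solara→Band G ($730M), TerraLink→Band B ($857M), Meridian→Band C ($415M), PeakComm→Band D ($298M), AzureWave→Band F ($849M) — total 730+857+415+298+849 = $3149M.
Column-greedy (each band in turn goes to its best remaining operator) gives $3092M, worse by 57.
Solara's own top band is Band D ($880M), but forcing Solara→Band D and reassigning the rest optimally gives only $3147M — worse by 2.

Solara receives Band G.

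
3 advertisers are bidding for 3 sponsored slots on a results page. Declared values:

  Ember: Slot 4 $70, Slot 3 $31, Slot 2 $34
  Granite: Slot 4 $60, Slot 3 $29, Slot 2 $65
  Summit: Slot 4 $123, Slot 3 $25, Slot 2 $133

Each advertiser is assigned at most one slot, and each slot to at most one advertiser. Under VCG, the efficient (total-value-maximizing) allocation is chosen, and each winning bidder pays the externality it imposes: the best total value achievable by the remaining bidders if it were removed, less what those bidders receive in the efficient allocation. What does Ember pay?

Ember pays $31.

Efficient allocation: Ember→Slot 4 ($70), Granite→Slot 3 ($29), Summit→Slot 2 ($133); total welfare W = $232.
Ember receives Slot 4 at value $70, so the others get W − 70 = $162.
Without Ember: best allocation of the remaining 2 bidders over all 3 slots is Granite→Slot 4 ($60), Summit→Slot 2 ($133), total $193.
VCG payment = (others' best without Ember) − (others' welfare with Ember) = 193 − 162 = $31.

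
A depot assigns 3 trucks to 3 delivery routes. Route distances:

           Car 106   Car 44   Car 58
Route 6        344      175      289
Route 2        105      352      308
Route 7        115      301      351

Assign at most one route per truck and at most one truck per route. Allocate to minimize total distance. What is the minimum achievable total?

This is a one-to-one assignment (minimum-cost bipartite matching).
Optimal: Car 106→Route 7 (115 km), Car 44→Route 6 (175 km), Car 58→Route 2 (308 km) — total 115+175+308 = 598 km.
Min-entry greedy (repeatedly take the single cheapest remaining cell) gives 631 km, worse by 33.

Minimum total: 598 km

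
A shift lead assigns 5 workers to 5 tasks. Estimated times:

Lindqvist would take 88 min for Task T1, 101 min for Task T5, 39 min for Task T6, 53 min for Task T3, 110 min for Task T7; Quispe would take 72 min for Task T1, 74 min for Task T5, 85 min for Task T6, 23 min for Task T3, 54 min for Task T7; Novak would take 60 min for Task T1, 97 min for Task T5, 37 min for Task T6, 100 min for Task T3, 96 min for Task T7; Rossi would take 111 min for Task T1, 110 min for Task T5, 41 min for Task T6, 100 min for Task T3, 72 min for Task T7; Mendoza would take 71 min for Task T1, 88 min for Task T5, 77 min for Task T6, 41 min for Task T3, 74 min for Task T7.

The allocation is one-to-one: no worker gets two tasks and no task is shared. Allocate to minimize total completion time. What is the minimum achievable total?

Treat this as an assignment problem: match each worker to one task.
Optimal: Lindqvist→Task T6 (39 min), Quispe→Task T3 (23 min), Novak→Task T1 (60 min), Rossi→Task T7 (72 min), Mendoza→Task T5 (88 min) — total 39+23+60+72+88 = 282 min.
Column-greedy (each task in turn goes to its cheapest remaining worker) gives 286 min, worse by 4.
Next-best assignment: Lindqvist→Task T6, Quispe→Task T5, Novak→Task T1, Rossi→Task T7, Mendoza→Task T3 = 286 min.
Swapping Lindqvist↔Quispe (Lindqvist→Task T3 53 min, Quispe→Task T6 85 min) adds 76.

Min total: 282 min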